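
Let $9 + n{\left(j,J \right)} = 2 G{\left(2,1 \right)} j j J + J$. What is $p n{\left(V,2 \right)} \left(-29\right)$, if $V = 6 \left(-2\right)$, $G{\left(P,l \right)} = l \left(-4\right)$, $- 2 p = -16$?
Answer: $536152$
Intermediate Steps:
$p = 8$ ($p = \left(- \frac{1}{2}\right) \left(-16\right) = 8$)
$G{\left(P,l \right)} = - 4 l$
$V = -12$
$n{\left(j,J \right)} = -9 + J - 8 J j^{2}$ ($n{\left(j,J \right)} = -9 + \left(2 \left(\left(-4\right) 1\right) j j J + J\right) = -9 + \left(2 \left(-4\right) j j J + J\right) = -9 + \left(- 8 j j J + J\right) = -9 + \left(- 8 j^{2} J + J\right) = -9 - \left(- J + 8 J j^{2}\right) = -9 + J - 8 J j^{2}$)
$p n{\left(V,2 \right)} \left(-29\right) = 8 \left(-9 + 2 - 16 \left(-12\right)^{2}\right) \left(-29\right) = 8 \left(-9 + 2 - 16 \cdot 144\right) \left(-29\right) = 8 \left(-9 + 2 - 2304\right) \left(-29\right) = 8 \left(-2311\right) \left(-29\right) = \left(-18488\right) \left(-29\right) = 536152$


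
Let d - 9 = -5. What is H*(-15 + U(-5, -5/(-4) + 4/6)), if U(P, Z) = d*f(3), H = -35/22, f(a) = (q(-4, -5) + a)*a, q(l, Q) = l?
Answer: 945/22 ≈ 42.955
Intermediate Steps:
d = 4 (d = 9 - 5 = 4)
f(a) = a*(-4 + a) (f(a) = (-4 + a)*a = a*(-4 + a))
H = -35/22 (H = -35*1/22 = -35/22 ≈ -1.5909)
U(P, Z) = -12 (U(P, Z) = 4*(3*(-4 + 3)) = 4*(3*(-1)) = 4*(-3) = -12)
H*(-15 + U(-5, -5/(-4) + 4/6)) = -35*(-15 - 12)/22 = -35/22*(-27) = 945/22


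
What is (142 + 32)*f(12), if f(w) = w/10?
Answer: 1044/5 ≈ 208.80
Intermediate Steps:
f(w) = w/10 (f(w) = w*(⅒) = w/10)
(142 + 32)*f(12) = (142 + 32)*((⅒)*12) = 174*(6/5) = 1044/5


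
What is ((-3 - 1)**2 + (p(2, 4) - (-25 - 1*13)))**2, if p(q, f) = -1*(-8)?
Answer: 3844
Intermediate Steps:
p(q, f) = 8
((-3 - 1)**2 + (p(2, 4) - (-25 - 1*13)))**2 = ((-3 - 1)**2 + (8 - (-25 - 1*13)))**2 = ((-4)**2 + (8 - (-25 - 13)))**2 = (16 + (8 - 1*(-38)))**2 = (16 + (8 + 38))**2 = (16 + 46)**2 = 62**2 = 3844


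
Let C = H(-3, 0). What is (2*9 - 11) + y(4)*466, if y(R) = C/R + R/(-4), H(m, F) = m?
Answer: -1617/2 ≈ -808.50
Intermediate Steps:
C = -3
y(R) = -3/R - R/4 (y(R) = -3/R + R/(-4) = -3/R + R*(-1/4) = -3/R - R/4)
(2*9 - 11) + y(4)*466 = (2*9 - 11) + (-3/4 - 1/4*4)*466 = (18 - 11) + (-3*1/4 - 1)*466 = 7 + (-3/4 - 1)*466 = 7 - 7/4*466 = 7 - 1631/2 = -1617/2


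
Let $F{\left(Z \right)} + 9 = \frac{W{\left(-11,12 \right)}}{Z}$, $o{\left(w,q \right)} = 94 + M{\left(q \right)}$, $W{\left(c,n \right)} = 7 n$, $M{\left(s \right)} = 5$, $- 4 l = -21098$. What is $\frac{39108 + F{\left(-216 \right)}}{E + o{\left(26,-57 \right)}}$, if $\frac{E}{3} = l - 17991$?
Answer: $- \frac{703775}{684909} \approx -1.0275$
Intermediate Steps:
$l = \frac{10549}{2}$ ($l = \left(- \frac{1}{4}\right) \left(-21098\right) = \frac{10549}{2} \approx 5274.5$)
$o{\left(w,q \right)} = 99$ ($o{\left(w,q \right)} = 94 + 5 = 99$)
$E = - \frac{76299}{2}$ ($E = 3 \left(\frac{10549}{2} - 17991\right) = 3 \left(- \frac{25433}{2}\right) = - \frac{76299}{2} \approx -38150.0$)
$F{\left(Z \right)} = -9 + \frac{84}{Z}$ ($F{\left(Z \right)} = -9 + \frac{7 \cdot 12}{Z} = -9 + \frac{84}{Z}$)
$\frac{39108 + F{\left(-216 \right)}}{E + o{\left(26,-57 \right)}} = \frac{39108 - \left(9 - \frac{84}{-216}\right)}{- \frac{76299}{2} + 99} = \frac{39108 + \left(-9 + 84 \left(- \frac{1}{216}\right)\right)}{- \frac{76101}{2}} = \left(39108 - \frac{169}{18}\right) \left(- \frac{2}{76101}\right) = \frac{703775}{18} \left(- \frac{2}{76101}\right) = - \frac{703775}{684909}$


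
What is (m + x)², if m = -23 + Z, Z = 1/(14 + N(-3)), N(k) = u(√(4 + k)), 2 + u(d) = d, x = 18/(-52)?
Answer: 366025/676 ≈ 541.46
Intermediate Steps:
x = -9/26 (x = 18*(-1/52) = -9/26 ≈ -0.34615)
u(d) = -2 + d
N(k) = -2 + √(4 + k)
Z = 1/13 (Z = 1/(14 + (-2 + √(4 - 3))) = 1/(14 + (-2 + √1)) = 1/(14 + (-2 + 1)) = 1/(14 - 1) = 1/13 ≈ 0.076923)
m = -298/13 (m = -23 + 1/13 = -298/13 ≈ -22.923)
(m + x)² = (-298/13 - 9/26)² = (-605/26)² = 366025/676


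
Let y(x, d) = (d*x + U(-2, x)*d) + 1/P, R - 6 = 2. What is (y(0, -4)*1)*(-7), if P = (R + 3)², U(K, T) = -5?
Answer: -16947/121 ≈ -140.06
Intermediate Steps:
R = 8 (R = 6 + 2 = 8)
P = 121 (P = (8 + 3)² = 11² = 121)
y(x, d) = 1/121 - 5*d + d*x (y(x, d) = (d*x - 5*d) + 1/121 = (-5*d + d*x) + 1/121 = 1/121 - 5*d + d*x)
(y(0, -4)*1)*(-7) = ((1/121 - 4*(-5 + 0))*1)*(-7) = ((1/121 - 4*(-5))*1)*(-7) = ((1/121 + 20)*1)*(-7) = ((2421/121)*1)*(-7) = (2421/121)*(-7) = -16947/121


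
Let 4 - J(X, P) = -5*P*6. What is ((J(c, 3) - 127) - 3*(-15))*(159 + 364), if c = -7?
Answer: 6276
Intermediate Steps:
J(X, P) = 4 + 30*P (J(X, P) = 4 - (-5*P)*6 = 4 - (-30)*P = 4 + 30*P)
((J(c, 3) - 127) - 3*(-15))*(159 + 364) = (((4 + 30*3) - 127) - 3*(-15))*(159 + 364) = (((4 + 90) - 127) + 45)*523 = ((94 - 127) + 45)*523 = (-33 + 45)*523 = 12*523 = 6276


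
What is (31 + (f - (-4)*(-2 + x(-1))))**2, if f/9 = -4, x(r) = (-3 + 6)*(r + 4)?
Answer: 529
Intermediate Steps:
x(r) = 12 + 3*r (x(r) = 3*(4 + r) = 12 + 3*r)
f = -36 (f = 9*(-4) = -36)
(31 + (f - (-4)*(-2 + x(-1))))**2 = (31 + (-36 - (-4)*(-2 + (12 + 3*(-1)))))**2 = (31 + (-36 - (-4)*(-2 + (12 - 3))))**2 = (31 + (-36 - (-4)*(-2 + 9)))**2 = (31 + (-36 - (-4)*7))**2 = (31 + (-36 - 1*(-28)))**2 = (31 + (-36 + 28))**2 = (31 - 8)**2 = 23**2 = 529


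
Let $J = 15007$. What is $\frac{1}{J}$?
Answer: $\frac{1}{15007} \approx 6.6636 \cdot 10^{-5}$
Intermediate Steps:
$\frac{1}{J} = \frac{1}{15007}$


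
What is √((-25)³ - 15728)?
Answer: I*√31353 ≈ 177.07*I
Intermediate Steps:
√((-25)³ - 15728) = √(-15625 - 15728) = √(-31353) = I*√31353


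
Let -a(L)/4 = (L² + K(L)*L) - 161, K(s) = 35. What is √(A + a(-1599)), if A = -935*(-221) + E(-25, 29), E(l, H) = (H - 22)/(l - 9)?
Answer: I*√11324251378/34 ≈ 3129.9*I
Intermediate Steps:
E(l, H) = (-22 + H)/(-9 + l)
A = 7025583/34 (A = -935*(-221) + (-22 + 29)/(-9 - 25) = 206635 + 7/(-34) = 206635 - 1/34*7 = 206635 - 7/34 = 7025583/34 ≈ 2.0663e+5)
a(L) = 644 - 140*L - 4*L² (a(L) = -4*((L² + 35*L) - 161) = -4*(-161 + L² + 35*L) = 644 - 140*L - 4*L²)
√(A + a(-1599)) = √(7025583/34 + (644 - 140*(-1599) - 4*(-1599)²)) = √(7025583/34 + (644 + 223860 - 4*2556801)) = √(7025583/34 + (644 + 223860 - 10227204)) = √(7025583/34 - 10002700) = √(-333066217/34) = I*√11324251378/34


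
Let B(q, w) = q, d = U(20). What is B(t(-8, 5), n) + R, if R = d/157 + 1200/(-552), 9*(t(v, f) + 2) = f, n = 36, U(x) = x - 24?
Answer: -118421/32499 ≈ -3.6438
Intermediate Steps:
U(x) = -24 + x
t(v, f) = -2 + f/9
d = -4 (d = -24 + 20 = -4)
R = -7942/3611 (R = -4/157 + 1200/(-552) = -4*1/157 + 1200*(-1/552) = -4/157 - 50/23 = -7942/3611 ≈ -2.1994)
B(t(-8, 5), n) + R = (-2 + (1/9)*5) - 7942/3611 = (-2 + 5/9) - 7942/3611 = -13/9 - 7942/3611 = -118421/32499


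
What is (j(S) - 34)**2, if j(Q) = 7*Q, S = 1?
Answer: 729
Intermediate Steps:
(j(S) - 34)**2 = (7*1 - 34)**2 = (7 - 34)**2 = (-27)**2 = 729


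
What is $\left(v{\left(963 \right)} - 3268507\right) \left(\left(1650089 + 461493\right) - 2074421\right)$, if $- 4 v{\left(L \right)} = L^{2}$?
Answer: $- \frac{520305913917}{4} \approx -1.3008 \cdot 10^{11}$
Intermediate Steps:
$v{\left(L \right)} = - \frac{L^{2}}{4}$
$\left(v{\left(963 \right)} - 3268507\right) \left(\left(1650089 + 461493\right) - 2074421\right) = \left(- \frac{963^{2}}{4} - 3268507\right) \left(\left(1650089 + 461493\right) - 2074421\right) = \left(\left(- \frac{1}{4}\right) 927369 - 3268507\right) \left(2111582 - 2074421\right) = \left(- \frac{927369}{4} - 3268507\right) 37161 = \left(- \frac{14001397}{4}\right) 37161 = - \frac{520305913917}{4}$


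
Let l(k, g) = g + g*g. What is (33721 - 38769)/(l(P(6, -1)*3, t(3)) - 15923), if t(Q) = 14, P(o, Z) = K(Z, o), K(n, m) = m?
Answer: 5048/15713 ≈ 0.32126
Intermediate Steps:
P(o, Z) = o
l(k, g) = g + g²
(33721 - 38769)/(l(P(6, -1)*3, t(3)) - 15923) = (33721 - 38769)/(14*(1 + 14) - 15923) = -5048/(14*15 - 15923) = -5048/(210 - 15923) = -5048/(-15713) = -5048*(-1/15713) = 5048/15713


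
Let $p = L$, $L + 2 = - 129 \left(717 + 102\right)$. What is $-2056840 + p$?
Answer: $-2162493$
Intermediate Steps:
$L = -105653$ ($L = -2 - 129 \left(717 + 102\right) = -2 - 105651 = -105653$)
$p = -105653$
$-2056840 + p = -2056840 - 105653 = -2162493$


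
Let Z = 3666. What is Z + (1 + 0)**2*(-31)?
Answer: 3635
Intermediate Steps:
Z + (1 + 0)**2*(-31) = 3666 + (1 + 0)**2*(-31) = 3666 + 1**2*(-31) = 3666 + 1*(-31) = 3666 - 31 = 3635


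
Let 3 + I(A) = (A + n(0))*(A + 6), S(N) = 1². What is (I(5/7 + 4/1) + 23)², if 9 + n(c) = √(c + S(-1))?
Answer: 555025/2401 ≈ 231.16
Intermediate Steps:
S(N) = 1
n(c) = -9 + √(1 + c) (n(c) = -9 + √(c + 1) = -9 + √(1 + c))
I(A) = -3 + (-8 + A)*(6 + A) (I(A) = -3 + (A + (-9 + √(1 + 0)))*(A + 6) = -3 + (A + (-9 + √1))*(6 + A) = -3 + (A + (-9 + 1))*(6 + A) = -3 + (A - 8)*(6 + A) = -3 + (-8 + A)*(6 + A))
(I(5/7 + 4/1) + 23)² = ((-51 + (5/7 + 4/1)² - 2*(5/7 + 4/1)) + 23)² = ((-51 + (5*(⅐) + 4*1)² - 2*(5*(⅐) + 4*1)) + 23)² = ((-51 + (5/7 + 4)² - 2*(5/7 + 4)) + 23)² = ((-51 + (33/7)² - 2*33/7) + 23)² = ((-51 + 1089/49 - 66/7) + 23)² = (-1872/49 + 23)² = (-745/49)² = 555025/2401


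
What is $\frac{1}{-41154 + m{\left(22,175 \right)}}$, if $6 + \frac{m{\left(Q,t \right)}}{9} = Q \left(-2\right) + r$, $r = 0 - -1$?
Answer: $- \frac{1}{41595} \approx -2.4041 \cdot 10^{-5}$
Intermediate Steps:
$r = 1$ ($r = 0 + 1 = 1$)
$m{\left(Q,t \right)} = -45 - 18 Q$ ($m{\left(Q,t \right)} = -54 + 9 \left(Q \left(-2\right) + 1\right) = -54 + 9 \left(- 2 Q + 1\right) = -54 + 9 \left(1 - 2 Q\right) = -54 - \left(-9 + 18 Q\right) = -45 - 18 Q$)
$\frac{1}{-41154 + m{\left(22,175 \right)}} = \frac{1}{-41154 - 441} = \frac{1}{-41595} = - \frac{1}{41595}$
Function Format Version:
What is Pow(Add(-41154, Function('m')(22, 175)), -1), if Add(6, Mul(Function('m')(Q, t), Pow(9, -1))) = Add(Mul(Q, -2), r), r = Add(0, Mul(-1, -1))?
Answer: Rational(-1, 41595) ≈ -2.4041e-5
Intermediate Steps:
r = 1 (r = Add(0, 1) = 1)
Function('m')(Q, t) = Add(-45, Mul(-18, Q)) (Function('m')(Q, t) = Add(-54, Mul(9, Add(Mul(Q, -2), 1))) = Add(-54, Mul(9, Add(Mul(-2, Q), 1))) = Add(-54, Mul(9, Add(1, Mul(-2, Q)))) = Add(-54, Add(9, Mul(-18, Q))) = Add(-45, Mul(-18, Q)))
Pow(Add(-41154, Function('m')(22, 175)), -1) = Pow(Add(-41154, Add(-45, Mul(-18, 22))), -1) = Pow(Add(-41154, Add(-45, -396)), -1) = Pow(Add(-41154, -441), -1) = Pow(-41595, -1) = Rational(-1, 41595)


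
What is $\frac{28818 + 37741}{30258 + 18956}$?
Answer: $\frac{66559}{49214} \approx 1.3524$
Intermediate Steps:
$\frac{28818 + 37741}{30258 + 18956} = \frac{66559}{49214}$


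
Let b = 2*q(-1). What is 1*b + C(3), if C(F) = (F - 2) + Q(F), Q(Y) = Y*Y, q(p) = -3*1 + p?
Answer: 2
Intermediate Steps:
q(p) = -3 + p
b = -8 (b = 2*(-3 - 1) = 2*(-4) = -8)
Q(Y) = Y²
C(F) = -2 + F + F² (C(F) = (F - 2) + F² = (-2 + F) + F² = -2 + F + F²)
1*b + C(3) = 1*(-8) + (-2 + 3 + 3²) = -8 + (-2 + 3 + 9) = -8 + 10 = 2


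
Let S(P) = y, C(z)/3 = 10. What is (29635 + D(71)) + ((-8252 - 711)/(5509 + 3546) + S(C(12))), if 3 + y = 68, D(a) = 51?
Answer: 269386342/9055 ≈ 29750.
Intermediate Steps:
C(z) = 30 (C(z) = 3*10 = 30)
y = 65 (y = -3 + 68 = 65)
S(P) = 65
(29635 + D(71)) + ((-8252 - 711)/(5509 + 3546) + S(C(12))) = (29635 + 51) + ((-8252 - 711)/(5509 + 3546) + 65) = 29686 + (-8963/9055 + 65) = 29686 + 579612/9055 = 269386342/9055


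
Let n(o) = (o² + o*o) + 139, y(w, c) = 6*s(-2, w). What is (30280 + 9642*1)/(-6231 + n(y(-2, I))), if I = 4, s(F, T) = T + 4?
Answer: -19961/2902 ≈ -6.8784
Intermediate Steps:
s(F, T) = 4 + T
y(w, c) = 24 + 6*w (y(w, c) = 6*(4 + w) = 24 + 6*w)
n(o) = 139 + 2*o² (n(o) = (o² + o²) + 139 = 2*o² + 139 = 139 + 2*o²)
(30280 + 9642*1)/(-6231 + n(y(-2, I))) = (30280 + 9642*1)/(-6231 + (139 + 2*(24 + 6*(-2))²)) = (30280 + 9642)/(-6231 + (139 + 2*(24 - 12)²)) = 39922/(-6231 + (139 + 2*12²)) = 39922/(-6231 + (139 + 2*144)) = 39922/(-6231 + (139 + 288)) = 39922/(-6231 + 427) = 39922/(-5804) = 39922*(-1/5804) = -19961/2902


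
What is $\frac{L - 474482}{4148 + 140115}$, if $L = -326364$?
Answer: $- \frac{800846}{144263} \approx -5.5513$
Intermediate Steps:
$\frac{L - 474482}{4148 + 140115} = \frac{-326364 - 474482}{4148 + 140115} = - \frac{800846}{144263}$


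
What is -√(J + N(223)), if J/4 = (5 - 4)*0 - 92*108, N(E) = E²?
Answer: -√9985 ≈ -99.925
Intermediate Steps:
J = -39744 (J = 4*((5 - 4)*0 - 92*108) = 4*(1*0 - 9936) = 4*(0 - 9936) = 4*(-9936) = -39744)
-√(J + N(223)) = -√(-39744 + 223²) = -√(-39744 + 49729) = -√9985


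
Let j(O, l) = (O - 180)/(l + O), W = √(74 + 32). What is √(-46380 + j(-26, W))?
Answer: √(-1205674 + 46380*√106)/√(26 - √106) ≈ 215.33*I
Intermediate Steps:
W = √106 ≈ 10.296
j(O, l) = (-180 + O)/(O + l)
√(-46380 + j(-26, W)) = √(-46380 + (-180 - 26)/(-26 + √106)) = √(-46380 - 206/(-26 + √106))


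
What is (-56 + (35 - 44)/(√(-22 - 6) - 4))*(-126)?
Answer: 76482/11 - 567*I*√7/11 ≈ 6952.9 - 136.38*I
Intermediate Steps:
(-56 + (35 - 44)/(√(-22 - 6) - 4))*(-126) = (-56 - 9/(√(-28) - 4))*(-126) = (-56 - 9/(2*I*√7 - 4))*(-126) = (-56 - 9/(-4 + 2*I*√7))*(-126) = 7056 + 1134/(-4 + 2*I*√7)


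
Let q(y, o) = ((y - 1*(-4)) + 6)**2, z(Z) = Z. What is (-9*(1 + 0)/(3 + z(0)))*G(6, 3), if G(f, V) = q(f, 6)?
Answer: -768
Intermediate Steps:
q(y, o) = (10 + y)**2 (q(y, o) = ((y + 4) + 6)**2 = ((4 + y) + 6)**2 = (10 + y)**2)
G(f, V) = (10 + f)**2
(-9*(1 + 0)/(3 + z(0)))*G(6, 3) = (-9*(1 + 0)/(3 + 0))*(10 + 6)**2 = -9/3*16**2 = -9/3*256 = -9*1/3*256 = -3*256 = -768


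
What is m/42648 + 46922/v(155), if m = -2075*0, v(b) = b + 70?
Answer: 46922/225 ≈ 208.54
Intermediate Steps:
v(b) = 70 + b
m = 0
m/42648 + 46922/v(155) = 0/42648 + 46922/(70 + 155) = 0*(1/42648) + 46922/225 = 0 + 46922*(1/225) = 0 + 46922/225 = 46922/225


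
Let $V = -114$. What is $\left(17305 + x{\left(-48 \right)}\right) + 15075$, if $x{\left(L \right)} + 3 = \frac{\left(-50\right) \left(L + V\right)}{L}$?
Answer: $\frac{128833}{4} \approx 32208.0$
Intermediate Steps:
$x{\left(L \right)} = -3 + \frac{5700 - 50 L}{L}$ ($x{\left(L \right)} = -3 + \frac{\left(-50\right) \left(L - 114\right)}{L} = -3 + \frac{\left(-50\right) \left(-114 + L\right)}{L} = -3 + \frac{5700 - 50 L}{L}$)
$\left(17305 + x{\left(-48 \right)}\right) + 15075 = \left(17305 + \left(-53 + \frac{5700}{-48}\right)\right) + 15075 = \left(17305 + \left(-53 + 5700 \left(- \frac{1}{48}\right)\right)\right) + 15075 = \left(17305 - \frac{687}{4}\right) + 15075 = \frac{68533}{4} + 15075 = \frac{128833}{4}$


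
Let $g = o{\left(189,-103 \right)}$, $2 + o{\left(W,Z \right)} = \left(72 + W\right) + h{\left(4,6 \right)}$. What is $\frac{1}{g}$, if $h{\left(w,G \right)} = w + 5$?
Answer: $\frac{1}{268} \approx 0.0037313$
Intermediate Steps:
$h{\left(w,G \right)} = 5 + w$
$o{\left(W,Z \right)} = 79 + W$ ($o{\left(W,Z \right)} = -2 + \left(\left(72 + W\right) + \left(5 + 4\right)\right) = -2 + \left(\left(72 + W\right) + 9\right) = -2 + \left(81 + W\right) = 79 + W$)
$g = 268$ ($g = 79 + 189 = 268$)
$\frac{1}{g} = \frac{1}{268}$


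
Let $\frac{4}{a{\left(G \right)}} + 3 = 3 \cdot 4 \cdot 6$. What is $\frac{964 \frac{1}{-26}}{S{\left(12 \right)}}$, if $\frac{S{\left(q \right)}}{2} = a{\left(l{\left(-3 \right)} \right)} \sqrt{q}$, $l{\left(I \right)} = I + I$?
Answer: $- \frac{5543 \sqrt{3}}{104} \approx -92.315$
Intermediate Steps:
$l{\left(I \right)} = 2 I$
$a{\left(G \right)} = \frac{4}{69}$ ($a{\left(G \right)} = \frac{4}{-3 + 3 \cdot 4 \cdot 6} = \frac{4}{-3 + 3 \cdot 24} = \frac{4}{-3 + 72} = \frac{4}{69}$)
$S{\left(q \right)} = \frac{8 \sqrt{q}}{69}$ ($S{\left(q \right)} = 2 \frac{4 \sqrt{q}}{69} = \frac{8 \sqrt{q}}{69}$)
$\frac{964 \frac{1}{-26}}{S{\left(12 \right)}} = \frac{964 \frac{1}{-26}}{\frac{8}{69} \sqrt{12}} = \frac{964 \left(- \frac{1}{26}\right)}{\frac{8}{69} \cdot 2 \sqrt{3}} = - \frac{482}{13 \frac{16 \sqrt{3}}{69}} = - \frac{482 \frac{23 \sqrt{3}}{16}}{13} = - \frac{5543 \sqrt{3}}{104}$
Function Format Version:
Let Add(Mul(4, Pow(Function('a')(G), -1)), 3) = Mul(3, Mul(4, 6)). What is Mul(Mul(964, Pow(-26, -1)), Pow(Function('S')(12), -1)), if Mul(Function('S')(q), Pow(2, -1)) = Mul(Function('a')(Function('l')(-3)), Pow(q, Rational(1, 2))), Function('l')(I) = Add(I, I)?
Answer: Mul(Rational(-5543, 104), Pow(3, Rational(1, 2))) ≈ -92.315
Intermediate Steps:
Function('l')(I) = Mul(2, I)
Function('a')(G) = Rational(4, 69) (Function('a')(G) = Mul(4, Pow(Add(-3, Mul(3, Mul(4, 6))), -1)) = Mul(4, Pow(Add(-3, Mul(3, 24)), -1)) = Mul(4, Pow(Add(-3, 72), -1)) = Mul(4, Pow(69, -1)) = Mul(4, Rational(1, 69)) = Rational(4, 69))
Function('S')(q) = Mul(Rational(8, 69), Pow(q, Rational(1, 2))) (Function('S')(q) = Mul(2, Mul(Rational(4, 69), Pow(q, Rational(1, 2)))) = Mul(Rational(8, 69), Pow(q, Rational(1, 2))))
Mul(Mul(964, Pow(-26, -1)), Pow(Function('S')(12), -1)) = Mul(Mul(964, Pow(-26, -1)), Pow(Mul(Rational(8, 69), Pow(12, Rational(1, 2))), -1)) = Mul(Mul(964, Rational(-1, 26)), Pow(Mul(Rational(8, 69), Mul(2, Pow(3, Rational(1, 2)))), -1)) = Mul(Rational(-482, 13), Pow(Mul(Rational(16, 69), Pow(3, Rational(1, 2))), -1)) = Mul(Rational(-482, 13), Mul(Rational(23, 16), Pow(3, Rational(1, 2)))) = Mul(Rational(-5543, 104), Pow(3, Rational(1, 2)))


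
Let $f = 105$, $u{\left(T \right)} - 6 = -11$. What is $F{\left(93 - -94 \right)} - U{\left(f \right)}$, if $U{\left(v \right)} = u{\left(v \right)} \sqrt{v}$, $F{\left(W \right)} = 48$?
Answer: $48 + 5 \sqrt{105} \approx 99.235$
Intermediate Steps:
$u{\left(T \right)} = -5$ ($u{\left(T \right)} = 6 - 11 = -5$)
$U{\left(v \right)} = - 5 \sqrt{v}$
$F{\left(93 - -94 \right)} - U{\left(f \right)} = 48 - - 5 \sqrt{105} = 48 + 5 \sqrt{105}$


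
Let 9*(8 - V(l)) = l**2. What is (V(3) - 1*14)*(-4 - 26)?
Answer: 210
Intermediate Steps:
V(l) = 8 - l**2/9
(V(3) - 1*14)*(-4 - 26) = ((8 - 1/9*3**2) - 1*14)*(-4 - 26) = ((8 - 1/9*9) - 14)*(-30) = ((8 - 1) - 14)*(-30) = (7 - 14)*(-30) = -7*(-30) = 210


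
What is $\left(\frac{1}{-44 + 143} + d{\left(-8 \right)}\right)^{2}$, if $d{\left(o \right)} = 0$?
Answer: $\frac{1}{9801} \approx 0.00010203$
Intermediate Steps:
$\left(\frac{1}{-44 + 143} + d{\left(-8 \right)}\right)^{2} = \left(\frac{1}{-44 + 143} + 0\right)^{2} = \left(\frac{1}{99} + 0\right)^{2} = \left(\frac{1}{99}\right)^{2} = \frac{1}{9801}$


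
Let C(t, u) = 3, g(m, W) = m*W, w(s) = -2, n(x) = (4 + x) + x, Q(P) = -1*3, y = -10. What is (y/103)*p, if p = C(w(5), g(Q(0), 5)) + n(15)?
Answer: -370/103 ≈ -3.5922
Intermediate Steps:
Q(P) = -3
n(x) = 4 + 2*x
g(m, W) = W*m
p = 37 (p = 3 + (4 + 2*15) = 3 + (4 + 30) = 3 + 34 = 37)
(y/103)*p = -10/103*37 = -370/103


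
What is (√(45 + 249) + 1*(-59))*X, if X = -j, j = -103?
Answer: -6077 + 721*√6 ≈ -4310.9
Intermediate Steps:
X = 103 (X = -1*(-103) = 103)
(√(45 + 249) + 1*(-59))*X = (√(45 + 249) + 1*(-59))*103 = (√294 - 59)*103 = (7*√6 - 59)*103 = (-59 + 7*√6)*103 = -6077 + 721*√6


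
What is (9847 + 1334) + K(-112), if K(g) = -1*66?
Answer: 11115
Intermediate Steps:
K(g) = -66
(9847 + 1334) + K(-112) = (9847 + 1334) - 66 = 11181 - 66 = 11115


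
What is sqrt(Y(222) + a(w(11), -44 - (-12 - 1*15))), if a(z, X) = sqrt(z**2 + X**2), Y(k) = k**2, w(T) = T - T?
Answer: sqrt(49301) ≈ 222.04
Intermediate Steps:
w(T) = 0
a(z, X) = sqrt(X**2 + z**2)
sqrt(Y(222) + a(w(11), -44 - (-12 - 1*15))) = sqrt(222**2 + sqrt((-44 - (-12 - 1*15))**2 + 0**2)) = sqrt(49284 + sqrt((-44 - (-12 - 15))**2 + 0)) = sqrt(49284 + sqrt((-44 - 1*(-27))**2 + 0)) = sqrt(49284 + sqrt((-44 + 27)**2 + 0)) = sqrt(49284 + sqrt((-17)**2 + 0)) = sqrt(49284 + sqrt(289 + 0)) = sqrt(49284 + sqrt(289)) = sqrt(49284 + 17) = sqrt(49301)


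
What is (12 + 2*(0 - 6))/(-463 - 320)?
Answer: 0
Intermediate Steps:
(12 + 2*(0 - 6))/(-463 - 320) = (12 + 2*(-6))/(-783) = (12 - 12)*(-1/783) = 0*(-1/783) = 0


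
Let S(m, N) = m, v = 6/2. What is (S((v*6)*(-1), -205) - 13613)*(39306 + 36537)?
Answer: -1033815933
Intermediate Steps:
v = 3 (v = 6*(½) = 3)
(S((v*6)*(-1), -205) - 13613)*(39306 + 36537) = ((3*6)*(-1) - 13613)*(39306 + 36537) = (18*(-1) - 13613)*75843 = (-18 - 13613)*75843 = -13631*75843 = -1033815933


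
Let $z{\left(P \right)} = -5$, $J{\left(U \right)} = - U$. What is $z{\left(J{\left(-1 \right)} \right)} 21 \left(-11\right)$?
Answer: $1155$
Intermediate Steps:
$z{\left(J{\left(-1 \right)} \right)} 21 \left(-11\right) = \left(-5\right) 21 \left(-11\right) = \left(-105\right) \left(-11\right) = 1155$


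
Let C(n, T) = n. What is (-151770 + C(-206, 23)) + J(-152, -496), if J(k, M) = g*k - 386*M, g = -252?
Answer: 77784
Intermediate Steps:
J(k, M) = -386*M - 252*k (J(k, M) = -252*k - 386*M = -386*M - 252*k)
(-151770 + C(-206, 23)) + J(-152, -496) = (-151770 - 206) + (-386*(-496) - 252*(-152)) = -151976 + (191456 + 38304) = -151976 + 229760 = 77784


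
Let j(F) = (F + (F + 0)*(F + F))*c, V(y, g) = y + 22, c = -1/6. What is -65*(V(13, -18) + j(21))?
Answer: 15015/2 ≈ 7507.5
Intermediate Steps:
c = -⅙ (c = -1*⅙ = -⅙ ≈ -0.16667)
V(y, g) = 22 + y
j(F) = -F²/3 - F/6 (j(F) = (F + (F + 0)*(F + F))*(-⅙) = (F + F*(2*F))*(-⅙) = (F + 2*F²)*(-⅙) = -F²/3 - F/6)
-65*(V(13, -18) + j(21)) = -65*((22 + 13) - ⅙*21*(1 + 2*21)) = -65*(35 - ⅙*21*(1 + 42)) = -65*(35 - ⅙*21*43) = -65*(35 - 301/2) = -65*(-231/2) = 15015/2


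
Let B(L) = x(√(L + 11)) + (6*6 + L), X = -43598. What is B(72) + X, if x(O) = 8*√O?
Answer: -43490 + 8*83^(¼) ≈ -43466.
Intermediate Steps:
B(L) = 36 + L + 8*(11 + L)^(¼) (B(L) = 8*√(√(L + 11)) + (6*6 + L) = 8*√(√(11 + L)) + (36 + L) = 8*(11 + L)^(¼) + (36 + L) = 36 + L + 8*(11 + L)^(¼))
B(72) + X = (36 + 72 + 8*(11 + 72)^(¼)) - 43598 = (36 + 72 + 8*83^(¼)) - 43598 = (108 + 8*83^(¼)) - 43598 = -43490 + 8*83^(¼)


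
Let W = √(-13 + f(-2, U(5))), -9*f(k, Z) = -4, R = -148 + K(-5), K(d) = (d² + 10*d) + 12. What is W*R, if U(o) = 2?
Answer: -161*I*√113/3 ≈ -570.48*I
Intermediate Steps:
K(d) = 12 + d² + 10*d
R = -161 (R = -148 + (12 + (-5)² + 10*(-5)) = -148 + (12 + 25 - 50) = -148 - 13 = -161)
f(k, Z) = 4/9 (f(k, Z) = -⅑*(-4) = 4/9)
W = I*√113/3 (W = √(-13 + 4/9) = √(-113/9) = I*√113/3 ≈ 3.5434*I)
W*R = (I*√113/3)*(-161) = -161*I*√113/3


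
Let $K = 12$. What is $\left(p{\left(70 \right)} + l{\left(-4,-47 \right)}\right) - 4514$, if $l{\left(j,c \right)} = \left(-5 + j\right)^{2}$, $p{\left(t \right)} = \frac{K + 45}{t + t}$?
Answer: $- \frac{620563}{140} \approx -4432.6$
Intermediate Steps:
$p{\left(t \right)} = \frac{57}{2 t}$ ($p{\left(t \right)} = \frac{12 + 45}{t + t} = \frac{57}{2 t}$)
$\left(p{\left(70 \right)} + l{\left(-4,-47 \right)}\right) - 4514 = \left(\frac{57}{2 \cdot 70} + \left(-5 - 4\right)^{2}\right) - 4514 = \left(\frac{57}{2} \cdot \frac{1}{70} + \left(-9\right)^{2}\right) - 4514 = \left(\frac{57}{140} + 81\right) - 4514 = \frac{11397}{140} - 4514 = - \frac{620563}{140}$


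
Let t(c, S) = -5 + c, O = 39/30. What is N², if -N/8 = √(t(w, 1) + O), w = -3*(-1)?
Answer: -224/5 ≈ -44.800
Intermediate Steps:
w = 3
O = 13/10 (O = 39*(1/30) = 13/10 ≈ 1.3000)
N = -4*I*√70/5 (N = -8*√((-5 + 3) + 13/10) = -8*√(-2 + 13/10) = -4*I*√70/5 ≈ -6.6933*I)
N² = (-4*I*√70/5)² = -224/5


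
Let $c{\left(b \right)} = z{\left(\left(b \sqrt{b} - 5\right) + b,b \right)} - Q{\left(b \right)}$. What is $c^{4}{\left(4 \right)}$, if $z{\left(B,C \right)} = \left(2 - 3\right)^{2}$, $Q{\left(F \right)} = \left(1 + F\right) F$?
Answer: $130321$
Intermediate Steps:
$Q{\left(F \right)} = F \left(1 + F\right)$
$z{\left(B,C \right)} = 1$ ($z{\left(B,C \right)} = \left(-1\right)^{2} = 1$)
$c{\left(b \right)} = 1 - b \left(1 + b\right)$
$c^{4}{\left(4 \right)} = \left(1 - 4 \left(1 + 4\right)\right)^{4} = \left(1 - 4 \cdot 5\right)^{4} = \left(1 - 20\right)^{4} = \left(-19\right)^{4} = 130321$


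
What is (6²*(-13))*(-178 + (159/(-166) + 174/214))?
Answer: 740424438/8881 ≈ 83372.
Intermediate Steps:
(6²*(-13))*(-178 + (159/(-166) + 174/214)) = (36*(-13))*(-178 + (159*(-1/166) + 174*(1/214))) = -468*(-178 + (-159/166 + 87/107)) = -468*(-178 - 2571/17762) = -468*(-3164207/17762) = 740424438/8881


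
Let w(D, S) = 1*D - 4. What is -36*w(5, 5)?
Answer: -36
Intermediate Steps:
w(D, S) = -4 + D (w(D, S) = D - 4 = -4 + D)
-36*w(5, 5) = -36*(-4 + 5) = -36*1 = -36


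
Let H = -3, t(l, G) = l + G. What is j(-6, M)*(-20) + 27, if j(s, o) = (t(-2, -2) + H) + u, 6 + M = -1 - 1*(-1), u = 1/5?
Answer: 163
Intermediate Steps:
t(l, G) = G + l
u = ⅕ ≈ 0.20000
M = -6 (M = -6 + (-1 - 1*(-1)) = -6 + (-1 + 1) = -6 + 0 = -6)
j(s, o) = -34/5 (j(s, o) = ((-2 - 2) - 3) + ⅕ = (-4 - 3) + ⅕ = -7 + ⅕ = -34/5)
j(-6, M)*(-20) + 27 = -34/5*(-20) + 27 = 136 + 27 = 163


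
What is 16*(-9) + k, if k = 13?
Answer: -131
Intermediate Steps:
16*(-9) + k = 16*(-9) + 13 = -144 + 13 = -131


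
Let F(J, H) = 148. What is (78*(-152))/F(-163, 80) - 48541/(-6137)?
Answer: -16394051/227069 ≈ -72.198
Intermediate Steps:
(78*(-152))/F(-163, 80) - 48541/(-6137) = (78*(-152))/148 - 48541/(-6137) = -11856*1/148 - 48541*(-1/6137) = -2964/37 + 48541/6137 = -16394051/227069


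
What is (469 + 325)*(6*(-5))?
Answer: -23820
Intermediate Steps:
(469 + 325)*(6*(-5)) = 794*(-30) = -23820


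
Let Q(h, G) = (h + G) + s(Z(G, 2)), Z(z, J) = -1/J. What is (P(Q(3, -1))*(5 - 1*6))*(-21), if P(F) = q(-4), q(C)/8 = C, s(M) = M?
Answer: -672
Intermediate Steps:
q(C) = 8*C
Q(h, G) = -1/2 + G + h (Q(h, G) = (h + G) - 1/2 = (G + h) - 1*1/2 = (G + h) - 1/2 = -1/2 + G + h)
P(F) = -32 (P(F) = 8*(-4) = -32)
(P(Q(3, -1))*(5 - 1*6))*(-21) = -32*(5 - 1*6)*(-21) = -32*(5 - 6)*(-21) = -32*(-1)*(-21) = 32*(-21) = -672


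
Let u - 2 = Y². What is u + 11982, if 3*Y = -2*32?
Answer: 111952/9 ≈ 12439.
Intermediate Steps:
Y = -64/3 (Y = (-2*32)/3 = (⅓)*(-64) = -64/3 ≈ -21.333)
u = 4114/9 (u = 2 + (-64/3)² = 2 + 4096/9 = 4114/9 ≈ 457.11)
u + 11982 = 4114/9 + 11982 = 111952/9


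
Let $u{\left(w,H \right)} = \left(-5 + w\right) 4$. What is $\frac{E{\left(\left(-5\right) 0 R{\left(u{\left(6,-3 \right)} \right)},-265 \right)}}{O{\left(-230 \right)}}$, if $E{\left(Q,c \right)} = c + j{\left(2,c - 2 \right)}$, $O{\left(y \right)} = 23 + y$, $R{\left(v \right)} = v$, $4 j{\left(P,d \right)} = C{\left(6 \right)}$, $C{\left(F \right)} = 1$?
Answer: $\frac{353}{276} \approx 1.279$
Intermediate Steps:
$j{\left(P,d \right)} = \frac{1}{4}$ ($j{\left(P,d \right)} = \frac{1}{4} \cdot 1 = \frac{1}{4}$)
$u{\left(w,H \right)} = -20 + 4 w$
$E{\left(Q,c \right)} = \frac{1}{4} + c$ ($E{\left(Q,c \right)} = c + \frac{1}{4} = \frac{1}{4} + c$)
$\frac{E{\left(\left(-5\right) 0 R{\left(u{\left(6,-3 \right)} \right)},-265 \right)}}{O{\left(-230 \right)}} = \frac{\frac{1}{4} - 265}{23 - 230} = - \frac{1059}{4 \left(-207\right)} = \left(- \frac{1059}{4}\right) \left(- \frac{1}{207}\right) = \frac{353}{276}$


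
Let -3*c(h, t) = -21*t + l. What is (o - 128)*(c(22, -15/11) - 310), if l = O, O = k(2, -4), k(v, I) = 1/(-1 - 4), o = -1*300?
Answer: 22561592/165 ≈ 1.3674e+5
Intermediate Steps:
o = -300
k(v, I) = -1/5 (k(v, I) = 1/(-5) = -1/5)
O = -1/5 ≈ -0.20000
l = -1/5 ≈ -0.20000
c(h, t) = 1/15 + 7*t (c(h, t) = -(-21*t - 1/5)/3 = -(-1/5 - 21*t)/3 = 1/15 + 7*t)
(o - 128)*(c(22, -15/11) - 310) = (-300 - 128)*((1/15 + 7*(-15/11)) - 310) = -428*((1/15 + 7*(-15*1/11)) - 310) = -428*((1/15 + 7*(-15/11)) - 310) = -428*((1/15 - 105/11) - 310) = -428*(-1564/165 - 310) = -428*(-52714/165) = 22561592/165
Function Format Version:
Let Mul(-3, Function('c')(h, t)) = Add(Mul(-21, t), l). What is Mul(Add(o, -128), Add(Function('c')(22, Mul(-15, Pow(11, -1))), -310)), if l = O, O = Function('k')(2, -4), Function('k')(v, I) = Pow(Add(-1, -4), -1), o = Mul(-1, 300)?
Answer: Rational(22561592, 165) ≈ 1.3674e+5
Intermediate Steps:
o = -300
Function('k')(v, I) = Rational(-1, 5) (Function('k')(v, I) = Pow(-5, -1) = Rational(-1, 5))
O = Rational(-1, 5) ≈ -0.20000
l = Rational(-1, 5) ≈ -0.20000
Function('c')(h, t) = Add(Rational(1, 15), Mul(7, t)) (Function('c')(h, t) = Mul(Rational(-1, 3), Add(Mul(-21, t), Rational(-1, 5))) = Mul(Rational(-1, 3), Add(Rational(-1, 5), Mul(-21, t))) = Add(Rational(1, 15), Mul(7, t)))
Mul(Add(o, -128), Add(Function('c')(22, Mul(-15, Pow(11, -1))), -310)) = Mul(Add(-300, -128), Add(Add(Rational(1, 15), Mul(7, Mul(-15, Pow(11, -1)))), -310)) = Mul(-428, Add(Add(Rational(1, 15), Mul(7, Mul(-15, Rational(1, 11)))), -310)) = Mul(-428, Add(Add(Rational(1, 15), Mul(7, Rational(-15, 11))), -310)) = Mul(-428, Add(Add(Rational(1, 15), Rational(-105, 11)), -310)) = Mul(-428, Add(Rational(-1564, 165), -310)) = Mul(-428, Rational(-52714, 165)) = Rational(22561592, 165)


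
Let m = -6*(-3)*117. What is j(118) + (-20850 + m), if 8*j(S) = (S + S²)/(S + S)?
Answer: -299785/16 ≈ -18737.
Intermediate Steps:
m = 2106 (m = 18*117 = 2106)
j(S) = (S + S²)/(16*S) (j(S) = ((S + S²)/(S + S))/8 = ((S + S²)/((2*S)))/8 = ((S + S²)*(1/(2*S)))/8 = ((S + S²)/(2*S))/8 = (S + S²)/(16*S))
j(118) + (-20850 + m) = (1/16 + (1/16)*118) + (-20850 + 2106) = (1/16 + 59/8) - 18744 = 119/16 - 18744 = -299785/16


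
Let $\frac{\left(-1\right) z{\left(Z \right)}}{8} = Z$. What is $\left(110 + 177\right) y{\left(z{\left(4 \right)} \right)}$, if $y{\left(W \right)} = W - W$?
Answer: $0$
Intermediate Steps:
$z{\left(Z \right)} = - 8 Z$
$y{\left(W \right)} = 0$
$\left(110 + 177\right) y{\left(z{\left(4 \right)} \right)} = \left(110 + 177\right) 0 = 287 \cdot 0 = 0$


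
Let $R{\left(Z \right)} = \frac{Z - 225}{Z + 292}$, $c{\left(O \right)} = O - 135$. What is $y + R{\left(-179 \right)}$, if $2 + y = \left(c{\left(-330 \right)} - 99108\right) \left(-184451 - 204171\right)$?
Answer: $\frac{4372677199248}{113} \approx 3.8696 \cdot 10^{10}$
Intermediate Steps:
$c{\left(O \right)} = -135 + O$
$R{\left(Z \right)} = \frac{-225 + Z}{292 + Z}$
$y = 38696258404$ ($y = -2 + \left(\left(-135 - 330\right) - 99108\right) \left(-184451 - 204171\right) = -2 + \left(-465 - 99108\right) \left(-388622\right) = -2 - -38696258406 = -2 + 38696258406 = 38696258404$)
$y + R{\left(-179 \right)} = 38696258404 + \frac{-225 - 179}{292 - 179} = 38696258404 + \frac{1}{113} \left(-404\right) = 38696258404 - \frac{404}{113} = \frac{4372677199248}{113}$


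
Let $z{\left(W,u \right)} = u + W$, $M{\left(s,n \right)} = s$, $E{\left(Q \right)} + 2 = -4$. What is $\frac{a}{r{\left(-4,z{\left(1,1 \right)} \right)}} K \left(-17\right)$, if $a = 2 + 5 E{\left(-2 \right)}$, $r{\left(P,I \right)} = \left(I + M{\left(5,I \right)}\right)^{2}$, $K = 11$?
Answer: $\frac{748}{7} \approx 106.86$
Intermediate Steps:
$E{\left(Q \right)} = -6$ ($E{\left(Q \right)} = -2 - 4 = -6$)
$z{\left(W,u \right)} = W + u$
$r{\left(P,I \right)} = \left(5 + I\right)^{2}$ ($r{\left(P,I \right)} = \left(I + 5\right)^{2} = \left(5 + I\right)^{2}$)
$a = -28$ ($a = 2 + 5 \left(-6\right) = 2 - 30 = -28$)
$\frac{a}{r{\left(-4,z{\left(1,1 \right)} \right)}} K \left(-17\right) = - \frac{28}{\left(5 + \left(1 + 1\right)\right)^{2}} \cdot 11 \left(-17\right) = - \frac{28}{\left(5 + 2\right)^{2}} \cdot 11 \left(-17\right) = - \frac{28}{7^{2}} \cdot 11 \left(-17\right) = - \frac{28}{49} \cdot 11 \left(-17\right) = \left(-28\right) \frac{1}{49} \cdot 11 \left(-17\right) = \left(- \frac{4}{7}\right) 11 \left(-17\right) = \left(- \frac{44}{7}\right) \left(-17\right) = \frac{748}{7}$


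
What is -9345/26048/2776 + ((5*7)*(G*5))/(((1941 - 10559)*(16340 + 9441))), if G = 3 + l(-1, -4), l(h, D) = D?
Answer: -147401723615/1147551164294656 ≈ -0.00012845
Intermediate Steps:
G = -1 (G = 3 - 4 = -1)
-9345/26048/2776 + ((5*7)*(G*5))/(((1941 - 10559)*(16340 + 9441))) = -9345/26048/2776 + ((5*7)*(-1*5))/(((1941 - 10559)*(16340 + 9441))) = -9345*1/26048*(1/2776) + (35*(-5))/((-8618*25781)) = -9345/26048*1/2776 - 175/(-222180658) = -9345/72309248 - 175*(-1/222180658) = -9345/72309248 + 25/31740094 = -147401723615/1147551164294656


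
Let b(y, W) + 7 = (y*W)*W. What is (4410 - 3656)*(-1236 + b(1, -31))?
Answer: -212628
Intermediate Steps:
b(y, W) = -7 + y*W² (b(y, W) = -7 + (y*W)*W = -7 + (W*y)*W = -7 + y*W²)
(4410 - 3656)*(-1236 + b(1, -31)) = (4410 - 3656)*(-1236 + (-7 + 1*(-31)²)) = 754*(-1236 + (-7 + 1*961)) = 754*(-1236 + (-7 + 961)) = 754*(-1236 + 954) = 754*(-282) = -212628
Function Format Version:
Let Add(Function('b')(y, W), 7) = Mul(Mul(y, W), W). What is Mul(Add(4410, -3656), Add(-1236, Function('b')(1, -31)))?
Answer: -212628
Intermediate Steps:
Function('b')(y, W) = Add(-7, Mul(y, Pow(W, 2))) (Function('b')(y, W) = Add(-7, Mul(Mul(y, W), W)) = Add(-7, Mul(Mul(W, y), W)) = Add(-7, Mul(y, Pow(W, 2))))
Mul(Add(4410, -3656), Add(-1236, Function('b')(1, -31))) = Mul(Add(4410, -3656), Add(-1236, Add(-7, Mul(1, Pow(-31, 2))))) = Mul(754, Add(-1236, Add(-7, Mul(1, 961)))) = Mul(754, Add(-1236, Add(-7, 961))) = Mul(754, Add(-1236, 954)) = Mul(754, -282) = -212628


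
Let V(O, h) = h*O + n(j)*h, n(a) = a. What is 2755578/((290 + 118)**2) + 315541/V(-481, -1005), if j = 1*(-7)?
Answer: 9749804801/566948640 ≈ 17.197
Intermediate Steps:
j = -7
V(O, h) = -7*h + O*h (V(O, h) = h*O - 7*h = O*h - 7*h = -7*h + O*h)
2755578/((290 + 118)**2) + 315541/V(-481, -1005) = 2755578/((290 + 118)**2) + 315541/((-1005*(-7 - 481))) = 2755578/(408**2) + 315541/((-1005*(-488))) = 2755578/166464 + 315541/490440 = 2755578*(1/166464) + 315541*(1/490440) = 459263/27744 + 315541/490440 = 9749804801/566948640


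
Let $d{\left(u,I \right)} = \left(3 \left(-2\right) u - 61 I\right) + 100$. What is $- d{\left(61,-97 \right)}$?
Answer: $-5651$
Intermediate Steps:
$d{\left(u,I \right)} = 100 - 61 I - 6 u$ ($d{\left(u,I \right)} = \left(- 6 u - 61 I\right) + 100 = \left(- 61 I - 6 u\right) + 100 = 100 - 61 I - 6 u$)
$- d{\left(61,-97 \right)} = - (100 - -5917 - 366) = - (100 + 5917 - 366) = \left(-1\right) 5651 = -5651$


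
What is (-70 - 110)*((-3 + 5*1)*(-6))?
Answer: 2160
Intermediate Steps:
(-70 - 110)*((-3 + 5*1)*(-6)) = -180*(-3 + 5)*(-6) = -360*(-6) = -180*(-12) = 2160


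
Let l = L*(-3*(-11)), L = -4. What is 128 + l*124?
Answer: -16240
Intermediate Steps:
l = -132 (l = -(-12)*(-11) = -4*33 = -132)
128 + l*124 = 128 - 132*124 = 128 - 16368 = -16240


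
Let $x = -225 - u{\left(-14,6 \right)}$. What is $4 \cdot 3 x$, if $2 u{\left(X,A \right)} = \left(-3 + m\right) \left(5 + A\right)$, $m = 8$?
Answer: $-3030$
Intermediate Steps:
$u{\left(X,A \right)} = \frac{25}{2} + \frac{5 A}{2}$ ($u{\left(X,A \right)} = \frac{\left(-3 + 8\right) \left(5 + A\right)}{2} = \frac{5 \left(5 + A\right)}{2} = \frac{25 + 5 A}{2} = \frac{25}{2} + \frac{5 A}{2}$)
$x = - \frac{505}{2}$ ($x = -225 - \left(\frac{25}{2} + \frac{5}{2} \cdot 6\right) = -225 - \left(\frac{25}{2} + 15\right) = -225 - \frac{55}{2} = - \frac{505}{2} \approx -252.5$)
$4 \cdot 3 x = 4 \cdot 3 \left(- \frac{505}{2}\right) = 12 \left(- \frac{505}{2}\right) = -3030$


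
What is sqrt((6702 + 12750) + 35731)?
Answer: sqrt(55183) ≈ 234.91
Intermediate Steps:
sqrt((6702 + 12750) + 35731) = sqrt(19452 + 35731) = sqrt(55183)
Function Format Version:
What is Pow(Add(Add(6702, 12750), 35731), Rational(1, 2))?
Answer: Pow(55183, Rational(1, 2)) ≈ 234.91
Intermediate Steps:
Pow(Add(Add(6702, 12750), 35731), Rational(1, 2)) = Pow(Add(19452, 35731), Rational(1, 2)) = Pow(55183, Rational(1, 2))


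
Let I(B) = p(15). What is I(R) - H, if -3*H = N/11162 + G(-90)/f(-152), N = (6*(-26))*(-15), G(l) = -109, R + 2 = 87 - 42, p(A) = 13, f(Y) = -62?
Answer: 14175727/1038066 ≈ 13.656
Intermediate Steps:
R = 43 (R = -2 + (87 - 42) = -2 + 45 = 43)
N = 2340 (N = -156*(-15) = 2340)
I(B) = 13
H = -680869/1038066 (H = -(2340/11162 - 109/(-62))/3 = -(2340*(1/11162) - 109*(-1/62))/3 = -(1170/5581 + 109/62)/3 = -1/3*680869/346022 = -680869/1038066 ≈ -0.65590)
I(R) - H = 13 - 1*(-680869/1038066) = 13 + 680869/1038066 = 14175727/1038066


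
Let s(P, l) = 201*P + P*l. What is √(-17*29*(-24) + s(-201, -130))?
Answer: 3*I*√271 ≈ 49.386*I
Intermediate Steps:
√(-17*29*(-24) + s(-201, -130)) = √(-17*29*(-24) - 201*(201 - 130)) = √(-493*(-24) - 201*71) = √(11832 - 14271) = √(-2439) = 3*I*√271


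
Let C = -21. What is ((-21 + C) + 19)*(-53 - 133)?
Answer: 4278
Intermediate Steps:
((-21 + C) + 19)*(-53 - 133) = ((-21 - 21) + 19)*(-53 - 133) = (-42 + 19)*(-186) = -23*(-186) = 4278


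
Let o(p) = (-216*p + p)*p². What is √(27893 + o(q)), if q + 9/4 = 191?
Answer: I*√92527522973/8 ≈ 38023.0*I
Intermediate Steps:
q = 755/4 (q = -9/4 + 191 = 755/4 ≈ 188.75)
o(p) = -215*p³ (o(p) = (-215*p)*p² = -215*p³)
√(27893 + o(q)) = √(27893 - 215*(755/4)³) = √(27893 - 215*430368875/64) = √(27893 - 92529308125/64) = √(-92527522973/64) = I*√92527522973/8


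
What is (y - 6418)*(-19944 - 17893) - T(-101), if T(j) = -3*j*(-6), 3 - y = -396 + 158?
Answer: 233720967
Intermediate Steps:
y = 241 (y = 3 - (-396 + 158) = 3 - 1*(-238) = 3 + 238 = 241)
T(j) = 18*j
(y - 6418)*(-19944 - 17893) - T(-101) = (241 - 6418)*(-19944 - 17893) - 18*(-101) = -6177*(-37837) - 1*(-1818) = 233719149 + 1818 = 233720967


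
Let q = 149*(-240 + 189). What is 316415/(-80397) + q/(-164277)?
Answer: -5707641128/1467486441 ≈ -3.8894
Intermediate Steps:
q = -7599 (q = 149*(-51) = -7599)
316415/(-80397) + q/(-164277) = 316415/(-80397) - 7599/(-164277) = 316415*(-1/80397) - 7599*(-1/164277) = -316415/80397 + 2533/54759 = -5707641128/1467486441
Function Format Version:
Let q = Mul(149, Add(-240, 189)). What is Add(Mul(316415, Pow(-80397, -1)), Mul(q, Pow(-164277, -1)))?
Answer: Rational(-5707641128, 1467486441) ≈ -3.8894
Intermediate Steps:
q = -7599 (q = Mul(149, -51) = -7599)
Add(Mul(316415, Pow(-80397, -1)), Mul(q, Pow(-164277, -1))) = Add(Mul(316415, Pow(-80397, -1)), Mul(-7599, Pow(-164277, -1))) = Add(Mul(316415, Rational(-1, 80397)), Mul(-7599, Rational(-1, 164277))) = Add(Rational(-316415, 80397), Rational(2533, 54759)) = Rational(-5707641128, 1467486441)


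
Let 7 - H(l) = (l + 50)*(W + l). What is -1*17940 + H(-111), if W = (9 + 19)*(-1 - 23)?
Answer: -65696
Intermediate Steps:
W = -672 (W = 28*(-24) = -672)
H(l) = 7 - (-672 + l)*(50 + l) (H(l) = 7 - (l + 50)*(-672 + l) = 7 - (50 + l)*(-672 + l) = 7 - (-672 + l)*(50 + l))
-1*17940 + H(-111) = -1*17940 + (33607 - 1*(-111)**2 + 622*(-111)) = -17940 + (33607 - 1*12321 - 69042) = -17940 + (33607 - 12321 - 69042) = -17940 - 47756 = -65696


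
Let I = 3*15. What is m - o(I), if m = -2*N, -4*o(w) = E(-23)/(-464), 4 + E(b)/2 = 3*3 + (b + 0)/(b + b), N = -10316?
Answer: 38292981/1856 ≈ 20632.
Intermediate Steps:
I = 45
E(b) = 11 (E(b) = -8 + 2*(3*3 + (b + 0)/(b + b)) = -8 + 2*(9 + b/((2*b))) = -8 + 2*(9 + b*(1/(2*b))) = -8 + 2*(9 + ½) = -8 + 2*(19/2) = -8 + 19 = 11)
o(w) = 11/1856 (o(w) = -11/(4*(-464)) = -11*(-1)/(4*464) = -¼*(-11/464) = 11/1856)
m = 20632 (m = -2*(-10316) = 20632)
m - o(I) = 20632 - 1*11/1856 = 20632 - 11/1856 = 38292981/1856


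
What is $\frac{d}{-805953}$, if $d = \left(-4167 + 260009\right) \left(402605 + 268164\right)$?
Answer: $- \frac{10094757794}{47409} \approx -2.1293 \cdot 10^{5}$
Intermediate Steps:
$d = 171610882498$ ($d = 255842 \cdot 670769 = 171610882498$)
$\frac{d}{-805953} = \frac{171610882498}{-805953} = 171610882498 \left(- \frac{1}{805953}\right) = - \frac{10094757794}{47409}$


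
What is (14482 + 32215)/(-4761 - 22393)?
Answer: -46697/27154 ≈ -1.7197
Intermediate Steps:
(14482 + 32215)/(-4761 - 22393) = 46697/(-27154) = 46697*(-1/27154) = -46697/27154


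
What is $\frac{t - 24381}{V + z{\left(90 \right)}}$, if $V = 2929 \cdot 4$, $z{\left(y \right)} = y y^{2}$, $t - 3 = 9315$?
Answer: $- \frac{15063}{740716} \approx -0.020336$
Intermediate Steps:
$t = 9318$ ($t = 3 + 9315 = 9318$)
$z{\left(y \right)} = y^{3}$
$V = 11716$
$\frac{t - 24381}{V + z{\left(90 \right)}} = \frac{9318 - 24381}{11716 + 90^{3}} = - \frac{15063}{11716 + 729000} = - \frac{15063}{740716}$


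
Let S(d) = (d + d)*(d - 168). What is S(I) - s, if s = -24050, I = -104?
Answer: 80626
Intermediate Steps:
S(d) = 2*d*(-168 + d) (S(d) = (2*d)*(-168 + d) = 2*d*(-168 + d))
S(I) - s = 2*(-104)*(-168 - 104) - 1*(-24050) = 2*(-104)*(-272) + 24050 = 56576 + 24050 = 80626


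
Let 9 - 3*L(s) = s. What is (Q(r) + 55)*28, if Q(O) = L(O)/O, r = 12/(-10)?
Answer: 4382/3 ≈ 1460.7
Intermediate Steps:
r = -6/5 (r = 12*(-1/10) = -6/5 ≈ -1.2000)
L(s) = 3 - s/3
Q(O) = (3 - O/3)/O
(Q(r) + 55)*28 = ((9 - 1*(-6/5))/(3*(-6/5)) + 55)*28 = ((1/3)*(-5/6)*(9 + 6/5) + 55)*28 = ((1/3)*(-5/6)*(51/5) + 55)*28 = (-17/6 + 55)*28 = (313/6)*28 = 4382/3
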